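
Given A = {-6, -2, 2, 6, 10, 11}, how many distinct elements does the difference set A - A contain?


A - A = {a - a' : a, a' ∈ A}; |A| = 6.
Bounds: 2|A|-1 ≤ |A - A| ≤ |A|² - |A| + 1, i.e. 11 ≤ |A - A| ≤ 31.
Note: 0 ∈ A - A always (from a - a). The set is symmetric: if d ∈ A - A then -d ∈ A - A.
Enumerate nonzero differences d = a - a' with a > a' (then include -d):
Positive differences: {1, 4, 5, 8, 9, 12, 13, 16, 17}
Full difference set: {0} ∪ (positive diffs) ∪ (negative diffs).
|A - A| = 1 + 2·9 = 19 (matches direct enumeration: 19).

|A - A| = 19


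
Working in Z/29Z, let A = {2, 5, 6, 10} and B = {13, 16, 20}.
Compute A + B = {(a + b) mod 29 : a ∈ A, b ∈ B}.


Work in Z/29Z: reduce every sum a + b modulo 29.
Enumerate all 12 pairs:
a = 2: 2+13=15, 2+16=18, 2+20=22
a = 5: 5+13=18, 5+16=21, 5+20=25
a = 6: 6+13=19, 6+16=22, 6+20=26
a = 10: 10+13=23, 10+16=26, 10+20=1
Distinct residues collected: {1, 15, 18, 19, 21, 22, 23, 25, 26}
|A + B| = 9 (out of 29 total residues).

A + B = {1, 15, 18, 19, 21, 22, 23, 25, 26}


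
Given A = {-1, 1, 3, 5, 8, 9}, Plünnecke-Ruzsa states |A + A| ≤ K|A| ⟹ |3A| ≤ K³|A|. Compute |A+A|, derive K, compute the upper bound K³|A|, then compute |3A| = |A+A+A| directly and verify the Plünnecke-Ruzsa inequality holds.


|A| = 6.
Step 1: Compute A + A by enumerating all 36 pairs.
A + A = {-2, 0, 2, 4, 6, 7, 8, 9, 10, 11, 12, 13, 14, 16, 17, 18}, so |A + A| = 16.
Step 2: Doubling constant K = |A + A|/|A| = 16/6 = 16/6 ≈ 2.6667.
Step 3: Plünnecke-Ruzsa gives |3A| ≤ K³·|A| = (2.6667)³ · 6 ≈ 113.7778.
Step 4: Compute 3A = A + A + A directly by enumerating all triples (a,b,c) ∈ A³; |3A| = 27.
Step 5: Check 27 ≤ 113.7778? Yes ✓.

K = 16/6, Plünnecke-Ruzsa bound K³|A| ≈ 113.7778, |3A| = 27, inequality holds.


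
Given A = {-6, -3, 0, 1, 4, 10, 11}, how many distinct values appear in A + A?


A + A = {a + a' : a, a' ∈ A}; |A| = 7.
General bounds: 2|A| - 1 ≤ |A + A| ≤ |A|(|A|+1)/2, i.e. 13 ≤ |A + A| ≤ 28.
Lower bound 2|A|-1 is attained iff A is an arithmetic progression.
Enumerate sums a + a' for a ≤ a' (symmetric, so this suffices):
a = -6: -6+-6=-12, -6+-3=-9, -6+0=-6, -6+1=-5, -6+4=-2, -6+10=4, -6+11=5
a = -3: -3+-3=-6, -3+0=-3, -3+1=-2, -3+4=1, -3+10=7, -3+11=8
a = 0: 0+0=0, 0+1=1, 0+4=4, 0+10=10, 0+11=11
a = 1: 1+1=2, 1+4=5, 1+10=11, 1+11=12
a = 4: 4+4=8, 4+10=14, 4+11=15
a = 10: 10+10=20, 10+11=21
a = 11: 11+11=22
Distinct sums: {-12, -9, -6, -5, -3, -2, 0, 1, 2, 4, 5, 7, 8, 10, 11, 12, 14, 15, 20, 21, 22}
|A + A| = 21

|A + A| = 21


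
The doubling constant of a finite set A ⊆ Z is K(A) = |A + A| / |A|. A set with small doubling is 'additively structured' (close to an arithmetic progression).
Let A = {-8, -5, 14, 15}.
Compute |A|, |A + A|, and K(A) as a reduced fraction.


|A| = 4.
Compute A + A by enumerating all 16 pairs.
A + A = {-16, -13, -10, 6, 7, 9, 10, 28, 29, 30}, so |A + A| = 10.
K = |A + A| / |A| = 10/4 = 5/2 ≈ 2.5000.
Reference: AP of size 4 gives K = 7/4 ≈ 1.7500; a fully generic set of size 4 gives K ≈ 2.5000.

|A| = 4, |A + A| = 10, K = 10/4 = 5/2.


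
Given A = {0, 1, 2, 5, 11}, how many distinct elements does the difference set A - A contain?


A - A = {a - a' : a, a' ∈ A}; |A| = 5.
Bounds: 2|A|-1 ≤ |A - A| ≤ |A|² - |A| + 1, i.e. 9 ≤ |A - A| ≤ 21.
Note: 0 ∈ A - A always (from a - a). The set is symmetric: if d ∈ A - A then -d ∈ A - A.
Enumerate nonzero differences d = a - a' with a > a' (then include -d):
Positive differences: {1, 2, 3, 4, 5, 6, 9, 10, 11}
Full difference set: {0} ∪ (positive diffs) ∪ (negative diffs).
|A - A| = 1 + 2·9 = 19 (matches direct enumeration: 19).

|A - A| = 19


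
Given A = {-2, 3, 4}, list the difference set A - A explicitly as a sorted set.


A - A = {a - a' : a, a' ∈ A}.
Compute a - a' for each ordered pair (a, a'):
a = -2: -2--2=0, -2-3=-5, -2-4=-6
a = 3: 3--2=5, 3-3=0, 3-4=-1
a = 4: 4--2=6, 4-3=1, 4-4=0
Collecting distinct values (and noting 0 appears from a-a):
A - A = {-6, -5, -1, 0, 1, 5, 6}
|A - A| = 7

A - A = {-6, -5, -1, 0, 1, 5, 6}


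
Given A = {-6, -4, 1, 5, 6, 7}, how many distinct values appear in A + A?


A + A = {a + a' : a, a' ∈ A}; |A| = 6.
General bounds: 2|A| - 1 ≤ |A + A| ≤ |A|(|A|+1)/2, i.e. 11 ≤ |A + A| ≤ 21.
Lower bound 2|A|-1 is attained iff A is an arithmetic progression.
Enumerate sums a + a' for a ≤ a' (symmetric, so this suffices):
a = -6: -6+-6=-12, -6+-4=-10, -6+1=-5, -6+5=-1, -6+6=0, -6+7=1
a = -4: -4+-4=-8, -4+1=-3, -4+5=1, -4+6=2, -4+7=3
a = 1: 1+1=2, 1+5=6, 1+6=7, 1+7=8
a = 5: 5+5=10, 5+6=11, 5+7=12
a = 6: 6+6=12, 6+7=13
a = 7: 7+7=14
Distinct sums: {-12, -10, -8, -5, -3, -1, 0, 1, 2, 3, 6, 7, 8, 10, 11, 12, 13, 14}
|A + A| = 18

|A + A| = 18


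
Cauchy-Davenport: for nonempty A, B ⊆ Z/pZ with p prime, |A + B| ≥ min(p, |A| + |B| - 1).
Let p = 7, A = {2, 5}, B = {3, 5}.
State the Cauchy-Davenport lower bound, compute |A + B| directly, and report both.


Cauchy-Davenport: |A + B| ≥ min(p, |A| + |B| - 1) for A, B nonempty in Z/pZ.
|A| = 2, |B| = 2, p = 7.
CD lower bound = min(7, 2 + 2 - 1) = min(7, 3) = 3.
Compute A + B mod 7 directly:
a = 2: 2+3=5, 2+5=0
a = 5: 5+3=1, 5+5=3
A + B = {0, 1, 3, 5}, so |A + B| = 4.
Verify: 4 ≥ 3? Yes ✓.

CD lower bound = 3, actual |A + B| = 4.


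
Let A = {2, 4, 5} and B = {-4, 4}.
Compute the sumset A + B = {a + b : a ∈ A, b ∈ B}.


A + B = {a + b : a ∈ A, b ∈ B}.
Enumerate all |A|·|B| = 3·2 = 6 pairs (a, b) and collect distinct sums.
a = 2: 2+-4=-2, 2+4=6
a = 4: 4+-4=0, 4+4=8
a = 5: 5+-4=1, 5+4=9
Collecting distinct sums: A + B = {-2, 0, 1, 6, 8, 9}
|A + B| = 6

A + B = {-2, 0, 1, 6, 8, 9}


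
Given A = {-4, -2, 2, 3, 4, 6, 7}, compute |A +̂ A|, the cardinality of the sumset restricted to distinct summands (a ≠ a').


Restricted sumset: A +̂ A = {a + a' : a ∈ A, a' ∈ A, a ≠ a'}.
Equivalently, take A + A and drop any sum 2a that is achievable ONLY as a + a for a ∈ A (i.e. sums representable only with equal summands).
Enumerate pairs (a, a') with a < a' (symmetric, so each unordered pair gives one sum; this covers all a ≠ a'):
  -4 + -2 = -6
  -4 + 2 = -2
  -4 + 3 = -1
  -4 + 4 = 0
  -4 + 6 = 2
  -4 + 7 = 3
  -2 + 2 = 0
  -2 + 3 = 1
  -2 + 4 = 2
  -2 + 6 = 4
  -2 + 7 = 5
  2 + 3 = 5
  2 + 4 = 6
  2 + 6 = 8
  2 + 7 = 9
  3 + 4 = 7
  3 + 6 = 9
  3 + 7 = 10
  4 + 6 = 10
  4 + 7 = 11
  6 + 7 = 13
Collected distinct sums: {-6, -2, -1, 0, 1, 2, 3, 4, 5, 6, 7, 8, 9, 10, 11, 13}
|A +̂ A| = 16
(Reference bound: |A +̂ A| ≥ 2|A| - 3 for |A| ≥ 2, with |A| = 7 giving ≥ 11.)

|A +̂ A| = 16


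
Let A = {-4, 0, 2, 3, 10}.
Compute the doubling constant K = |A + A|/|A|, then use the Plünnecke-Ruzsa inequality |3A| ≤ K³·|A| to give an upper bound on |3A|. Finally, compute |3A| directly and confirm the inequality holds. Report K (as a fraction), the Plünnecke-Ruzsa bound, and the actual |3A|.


|A| = 5.
Step 1: Compute A + A by enumerating all 25 pairs.
A + A = {-8, -4, -2, -1, 0, 2, 3, 4, 5, 6, 10, 12, 13, 20}, so |A + A| = 14.
Step 2: Doubling constant K = |A + A|/|A| = 14/5 = 14/5 ≈ 2.8000.
Step 3: Plünnecke-Ruzsa gives |3A| ≤ K³·|A| = (2.8000)³ · 5 ≈ 109.7600.
Step 4: Compute 3A = A + A + A directly by enumerating all triples (a,b,c) ∈ A³; |3A| = 27.
Step 5: Check 27 ≤ 109.7600? Yes ✓.

K = 14/5, Plünnecke-Ruzsa bound K³|A| ≈ 109.7600, |3A| = 27, inequality holds.


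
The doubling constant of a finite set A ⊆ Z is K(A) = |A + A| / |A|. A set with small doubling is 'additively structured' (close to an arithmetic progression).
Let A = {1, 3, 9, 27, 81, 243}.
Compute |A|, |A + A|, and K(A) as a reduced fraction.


|A| = 6.
Compute A + A by enumerating all 36 pairs.
A + A = {2, 4, 6, 10, 12, 18, 28, 30, 36, 54, 82, 84, 90, 108, 162, 244, 246, 252, 270, 324, 486}, so |A + A| = 21.
K = |A + A| / |A| = 21/6 = 7/2 ≈ 3.5000.
Reference: AP of size 6 gives K = 11/6 ≈ 1.8333; a fully generic set of size 6 gives K ≈ 3.5000.

|A| = 6, |A + A| = 21, K = 21/6 = 7/2.


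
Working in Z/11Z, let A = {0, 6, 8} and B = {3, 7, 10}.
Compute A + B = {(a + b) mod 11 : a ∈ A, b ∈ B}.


Work in Z/11Z: reduce every sum a + b modulo 11.
Enumerate all 9 pairs:
a = 0: 0+3=3, 0+7=7, 0+10=10
a = 6: 6+3=9, 6+7=2, 6+10=5
a = 8: 8+3=0, 8+7=4, 8+10=7
Distinct residues collected: {0, 2, 3, 4, 5, 7, 9, 10}
|A + B| = 8 (out of 11 total residues).

A + B = {0, 2, 3, 4, 5, 7, 9, 10}


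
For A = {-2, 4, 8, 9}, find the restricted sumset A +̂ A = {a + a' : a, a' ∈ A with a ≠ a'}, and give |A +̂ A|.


Restricted sumset: A +̂ A = {a + a' : a ∈ A, a' ∈ A, a ≠ a'}.
Equivalently, take A + A and drop any sum 2a that is achievable ONLY as a + a for a ∈ A (i.e. sums representable only with equal summands).
Enumerate pairs (a, a') with a < a' (symmetric, so each unordered pair gives one sum; this covers all a ≠ a'):
  -2 + 4 = 2
  -2 + 8 = 6
  -2 + 9 = 7
  4 + 8 = 12
  4 + 9 = 13
  8 + 9 = 17
Collected distinct sums: {2, 6, 7, 12, 13, 17}
|A +̂ A| = 6
(Reference bound: |A +̂ A| ≥ 2|A| - 3 for |A| ≥ 2, with |A| = 4 giving ≥ 5.)

|A +̂ A| = 6


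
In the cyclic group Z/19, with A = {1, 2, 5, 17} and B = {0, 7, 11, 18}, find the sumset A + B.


Work in Z/19Z: reduce every sum a + b modulo 19.
Enumerate all 16 pairs:
a = 1: 1+0=1, 1+7=8, 1+11=12, 1+18=0
a = 2: 2+0=2, 2+7=9, 2+11=13, 2+18=1
a = 5: 5+0=5, 5+7=12, 5+11=16, 5+18=4
a = 17: 17+0=17, 17+7=5, 17+11=9, 17+18=16
Distinct residues collected: {0, 1, 2, 4, 5, 8, 9, 12, 13, 16, 17}
|A + B| = 11 (out of 19 total residues).

A + B = {0, 1, 2, 4, 5, 8, 9, 12, 13, 16, 17}


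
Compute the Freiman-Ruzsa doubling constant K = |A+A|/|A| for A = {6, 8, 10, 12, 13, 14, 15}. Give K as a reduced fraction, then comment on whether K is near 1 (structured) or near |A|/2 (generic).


|A| = 7.
Compute A + A by enumerating all 49 pairs.
A + A = {12, 14, 16, 18, 19, 20, 21, 22, 23, 24, 25, 26, 27, 28, 29, 30}, so |A + A| = 16.
K = |A + A| / |A| = 16/7 (already in lowest terms) ≈ 2.2857.
Reference: AP of size 7 gives K = 13/7 ≈ 1.8571; a fully generic set of size 7 gives K ≈ 4.0000.

|A| = 7, |A + A| = 16, K = 16/7.


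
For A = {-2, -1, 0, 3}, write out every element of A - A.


A - A = {a - a' : a, a' ∈ A}.
Compute a - a' for each ordered pair (a, a'):
a = -2: -2--2=0, -2--1=-1, -2-0=-2, -2-3=-5
a = -1: -1--2=1, -1--1=0, -1-0=-1, -1-3=-4
a = 0: 0--2=2, 0--1=1, 0-0=0, 0-3=-3
a = 3: 3--2=5, 3--1=4, 3-0=3, 3-3=0
Collecting distinct values (and noting 0 appears from a-a):
A - A = {-5, -4, -3, -2, -1, 0, 1, 2, 3, 4, 5}
|A - A| = 11

A - A = {-5, -4, -3, -2, -1, 0, 1, 2, 3, 4, 5}


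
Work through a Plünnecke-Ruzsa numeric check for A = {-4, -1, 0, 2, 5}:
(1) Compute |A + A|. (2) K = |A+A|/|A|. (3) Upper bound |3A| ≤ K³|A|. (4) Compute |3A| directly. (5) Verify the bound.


|A| = 5.
Step 1: Compute A + A by enumerating all 25 pairs.
A + A = {-8, -5, -4, -2, -1, 0, 1, 2, 4, 5, 7, 10}, so |A + A| = 12.
Step 2: Doubling constant K = |A + A|/|A| = 12/5 = 12/5 ≈ 2.4000.
Step 3: Plünnecke-Ruzsa gives |3A| ≤ K³·|A| = (2.4000)³ · 5 ≈ 69.1200.
Step 4: Compute 3A = A + A + A directly by enumerating all triples (a,b,c) ∈ A³; |3A| = 21.
Step 5: Check 21 ≤ 69.1200? Yes ✓.

K = 12/5, Plünnecke-Ruzsa bound K³|A| ≈ 69.1200, |3A| = 21, inequality holds.


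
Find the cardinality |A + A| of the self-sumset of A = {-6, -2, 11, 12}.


A + A = {a + a' : a, a' ∈ A}; |A| = 4.
General bounds: 2|A| - 1 ≤ |A + A| ≤ |A|(|A|+1)/2, i.e. 7 ≤ |A + A| ≤ 10.
Lower bound 2|A|-1 is attained iff A is an arithmetic progression.
Enumerate sums a + a' for a ≤ a' (symmetric, so this suffices):
a = -6: -6+-6=-12, -6+-2=-8, -6+11=5, -6+12=6
a = -2: -2+-2=-4, -2+11=9, -2+12=10
a = 11: 11+11=22, 11+12=23
a = 12: 12+12=24
Distinct sums: {-12, -8, -4, 5, 6, 9, 10, 22, 23, 24}
|A + A| = 10

|A + A| = 10


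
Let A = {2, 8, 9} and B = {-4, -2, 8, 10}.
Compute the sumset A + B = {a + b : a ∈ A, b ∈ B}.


A + B = {a + b : a ∈ A, b ∈ B}.
Enumerate all |A|·|B| = 3·4 = 12 pairs (a, b) and collect distinct sums.
a = 2: 2+-4=-2, 2+-2=0, 2+8=10, 2+10=12
a = 8: 8+-4=4, 8+-2=6, 8+8=16, 8+10=18
a = 9: 9+-4=5, 9+-2=7, 9+8=17, 9+10=19
Collecting distinct sums: A + B = {-2, 0, 4, 5, 6, 7, 10, 12, 16, 17, 18, 19}
|A + B| = 12

A + B = {-2, 0, 4, 5, 6, 7, 10, 12, 16, 17, 18, 19}


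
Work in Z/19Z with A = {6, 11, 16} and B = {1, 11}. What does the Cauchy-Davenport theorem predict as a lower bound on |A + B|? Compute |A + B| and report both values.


Cauchy-Davenport: |A + B| ≥ min(p, |A| + |B| - 1) for A, B nonempty in Z/pZ.
|A| = 3, |B| = 2, p = 19.
CD lower bound = min(19, 3 + 2 - 1) = min(19, 4) = 4.
Compute A + B mod 19 directly:
a = 6: 6+1=7, 6+11=17
a = 11: 11+1=12, 11+11=3
a = 16: 16+1=17, 16+11=8
A + B = {3, 7, 8, 12, 17}, so |A + B| = 5.
Verify: 5 ≥ 4? Yes ✓.

CD lower bound = 4, actual |A + B| = 5.


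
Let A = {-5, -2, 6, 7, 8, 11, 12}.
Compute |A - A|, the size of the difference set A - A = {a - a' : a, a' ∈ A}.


A - A = {a - a' : a, a' ∈ A}; |A| = 7.
Bounds: 2|A|-1 ≤ |A - A| ≤ |A|² - |A| + 1, i.e. 13 ≤ |A - A| ≤ 43.
Note: 0 ∈ A - A always (from a - a). The set is symmetric: if d ∈ A - A then -d ∈ A - A.
Enumerate nonzero differences d = a - a' with a > a' (then include -d):
Positive differences: {1, 2, 3, 4, 5, 6, 8, 9, 10, 11, 12, 13, 14, 16, 17}
Full difference set: {0} ∪ (positive diffs) ∪ (negative diffs).
|A - A| = 1 + 2·15 = 31 (matches direct enumeration: 31).

|A - A| = 31


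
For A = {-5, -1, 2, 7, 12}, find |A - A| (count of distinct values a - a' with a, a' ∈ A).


A - A = {a - a' : a, a' ∈ A}; |A| = 5.
Bounds: 2|A|-1 ≤ |A - A| ≤ |A|² - |A| + 1, i.e. 9 ≤ |A - A| ≤ 21.
Note: 0 ∈ A - A always (from a - a). The set is symmetric: if d ∈ A - A then -d ∈ A - A.
Enumerate nonzero differences d = a - a' with a > a' (then include -d):
Positive differences: {3, 4, 5, 7, 8, 10, 12, 13, 17}
Full difference set: {0} ∪ (positive diffs) ∪ (negative diffs).
|A - A| = 1 + 2·9 = 19 (matches direct enumeration: 19).

|A - A| = 19


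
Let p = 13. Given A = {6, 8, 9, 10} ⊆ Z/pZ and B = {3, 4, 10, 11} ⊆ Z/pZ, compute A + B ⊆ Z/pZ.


Work in Z/13Z: reduce every sum a + b modulo 13.
Enumerate all 16 pairs:
a = 6: 6+3=9, 6+4=10, 6+10=3, 6+11=4
a = 8: 8+3=11, 8+4=12, 8+10=5, 8+11=6
a = 9: 9+3=12, 9+4=0, 9+10=6, 9+11=7
a = 10: 10+3=0, 10+4=1, 10+10=7, 10+11=8
Distinct residues collected: {0, 1, 3, 4, 5, 6, 7, 8, 9, 10, 11, 12}
|A + B| = 12 (out of 13 total residues).

A + B = {0, 1, 3, 4, 5, 6, 7, 8, 9, 10, 11, 12}


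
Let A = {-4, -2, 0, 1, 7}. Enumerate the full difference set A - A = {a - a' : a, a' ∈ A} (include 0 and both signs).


A - A = {a - a' : a, a' ∈ A}.
Compute a - a' for each ordered pair (a, a'):
a = -4: -4--4=0, -4--2=-2, -4-0=-4, -4-1=-5, -4-7=-11
a = -2: -2--4=2, -2--2=0, -2-0=-2, -2-1=-3, -2-7=-9
a = 0: 0--4=4, 0--2=2, 0-0=0, 0-1=-1, 0-7=-7
a = 1: 1--4=5, 1--2=3, 1-0=1, 1-1=0, 1-7=-6
a = 7: 7--4=11, 7--2=9, 7-0=7, 7-1=6, 7-7=0
Collecting distinct values (and noting 0 appears from a-a):
A - A = {-11, -9, -7, -6, -5, -4, -3, -2, -1, 0, 1, 2, 3, 4, 5, 6, 7, 9, 11}
|A - A| = 19

A - A = {-11, -9, -7, -6, -5, -4, -3, -2, -1, 0, 1, 2, 3, 4, 5, 6, 7, 9, 11}


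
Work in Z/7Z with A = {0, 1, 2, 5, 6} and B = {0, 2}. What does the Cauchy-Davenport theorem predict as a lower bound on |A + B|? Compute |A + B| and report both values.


Cauchy-Davenport: |A + B| ≥ min(p, |A| + |B| - 1) for A, B nonempty in Z/pZ.
|A| = 5, |B| = 2, p = 7.
CD lower bound = min(7, 5 + 2 - 1) = min(7, 6) = 6.
Compute A + B mod 7 directly:
a = 0: 0+0=0, 0+2=2
a = 1: 1+0=1, 1+2=3
a = 2: 2+0=2, 2+2=4
a = 5: 5+0=5, 5+2=0
a = 6: 6+0=6, 6+2=1
A + B = {0, 1, 2, 3, 4, 5, 6}, so |A + B| = 7.
Verify: 7 ≥ 6? Yes ✓.

CD lower bound = 6, actual |A + B| = 7.


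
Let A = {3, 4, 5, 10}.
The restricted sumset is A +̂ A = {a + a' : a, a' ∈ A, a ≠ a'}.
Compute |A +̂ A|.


Restricted sumset: A +̂ A = {a + a' : a ∈ A, a' ∈ A, a ≠ a'}.
Equivalently, take A + A and drop any sum 2a that is achievable ONLY as a + a for a ∈ A (i.e. sums representable only with equal summands).
Enumerate pairs (a, a') with a < a' (symmetric, so each unordered pair gives one sum; this covers all a ≠ a'):
  3 + 4 = 7
  3 + 5 = 8
  3 + 10 = 13
  4 + 5 = 9
  4 + 10 = 14
  5 + 10 = 15
Collected distinct sums: {7, 8, 9, 13, 14, 15}
|A +̂ A| = 6
(Reference bound: |A +̂ A| ≥ 2|A| - 3 for |A| ≥ 2, with |A| = 4 giving ≥ 5.)

|A +̂ A| = 6


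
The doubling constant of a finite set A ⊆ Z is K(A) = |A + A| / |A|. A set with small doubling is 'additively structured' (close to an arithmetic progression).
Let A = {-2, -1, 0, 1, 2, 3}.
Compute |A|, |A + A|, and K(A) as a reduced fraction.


|A| = 6.
Compute A + A by enumerating all 36 pairs.
A + A = {-4, -3, -2, -1, 0, 1, 2, 3, 4, 5, 6}, so |A + A| = 11.
K = |A + A| / |A| = 11/6 (already in lowest terms) ≈ 1.8333.
Reference: AP of size 6 gives K = 11/6 ≈ 1.8333; a fully generic set of size 6 gives K ≈ 3.5000.

|A| = 6, |A + A| = 11, K = 11/6.


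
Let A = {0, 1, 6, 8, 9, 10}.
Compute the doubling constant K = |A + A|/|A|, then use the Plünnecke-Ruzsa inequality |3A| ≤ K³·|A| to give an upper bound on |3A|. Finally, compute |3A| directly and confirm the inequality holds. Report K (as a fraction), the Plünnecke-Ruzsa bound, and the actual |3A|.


|A| = 6.
Step 1: Compute A + A by enumerating all 36 pairs.
A + A = {0, 1, 2, 6, 7, 8, 9, 10, 11, 12, 14, 15, 16, 17, 18, 19, 20}, so |A + A| = 17.
Step 2: Doubling constant K = |A + A|/|A| = 17/6 = 17/6 ≈ 2.8333.
Step 3: Plünnecke-Ruzsa gives |3A| ≤ K³·|A| = (2.8333)³ · 6 ≈ 136.4722.
Step 4: Compute 3A = A + A + A directly by enumerating all triples (a,b,c) ∈ A³; |3A| = 29.
Step 5: Check 29 ≤ 136.4722? Yes ✓.

K = 17/6, Plünnecke-Ruzsa bound K³|A| ≈ 136.4722, |3A| = 29, inequality holds.


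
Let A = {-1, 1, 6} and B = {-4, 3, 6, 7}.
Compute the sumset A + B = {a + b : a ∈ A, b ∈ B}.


A + B = {a + b : a ∈ A, b ∈ B}.
Enumerate all |A|·|B| = 3·4 = 12 pairs (a, b) and collect distinct sums.
a = -1: -1+-4=-5, -1+3=2, -1+6=5, -1+7=6
a = 1: 1+-4=-3, 1+3=4, 1+6=7, 1+7=8
a = 6: 6+-4=2, 6+3=9, 6+6=12, 6+7=13
Collecting distinct sums: A + B = {-5, -3, 2, 4, 5, 6, 7, 8, 9, 12, 13}
|A + B| = 11

A + B = {-5, -3, 2, 4, 5, 6, 7, 8, 9, 12, 13}


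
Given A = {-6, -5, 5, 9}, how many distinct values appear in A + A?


A + A = {a + a' : a, a' ∈ A}; |A| = 4.
General bounds: 2|A| - 1 ≤ |A + A| ≤ |A|(|A|+1)/2, i.e. 7 ≤ |A + A| ≤ 10.
Lower bound 2|A|-1 is attained iff A is an arithmetic progression.
Enumerate sums a + a' for a ≤ a' (symmetric, so this suffices):
a = -6: -6+-6=-12, -6+-5=-11, -6+5=-1, -6+9=3
a = -5: -5+-5=-10, -5+5=0, -5+9=4
a = 5: 5+5=10, 5+9=14
a = 9: 9+9=18
Distinct sums: {-12, -11, -10, -1, 0, 3, 4, 10, 14, 18}
|A + A| = 10

|A + A| = 10


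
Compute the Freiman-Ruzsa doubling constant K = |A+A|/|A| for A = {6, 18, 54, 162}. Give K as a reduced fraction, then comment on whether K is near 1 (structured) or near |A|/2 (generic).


|A| = 4.
Compute A + A by enumerating all 16 pairs.
A + A = {12, 24, 36, 60, 72, 108, 168, 180, 216, 324}, so |A + A| = 10.
K = |A + A| / |A| = 10/4 = 5/2 ≈ 2.5000.
Reference: AP of size 4 gives K = 7/4 ≈ 1.7500; a fully generic set of size 4 gives K ≈ 2.5000.

|A| = 4, |A + A| = 10, K = 10/4 = 5/2.


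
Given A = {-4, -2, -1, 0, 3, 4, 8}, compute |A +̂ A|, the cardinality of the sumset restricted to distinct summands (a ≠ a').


Restricted sumset: A +̂ A = {a + a' : a ∈ A, a' ∈ A, a ≠ a'}.
Equivalently, take A + A and drop any sum 2a that is achievable ONLY as a + a for a ∈ A (i.e. sums representable only with equal summands).
Enumerate pairs (a, a') with a < a' (symmetric, so each unordered pair gives one sum; this covers all a ≠ a'):
  -4 + -2 = -6
  -4 + -1 = -5
  -4 + 0 = -4
  -4 + 3 = -1
  -4 + 4 = 0
  -4 + 8 = 4
  -2 + -1 = -3
  -2 + 0 = -2
  -2 + 3 = 1
  -2 + 4 = 2
  -2 + 8 = 6
  -1 + 0 = -1
  -1 + 3 = 2
  -1 + 4 = 3
  -1 + 8 = 7
  0 + 3 = 3
  0 + 4 = 4
  0 + 8 = 8
  3 + 4 = 7
  3 + 8 = 11
  4 + 8 = 12
Collected distinct sums: {-6, -5, -4, -3, -2, -1, 0, 1, 2, 3, 4, 6, 7, 8, 11, 12}
|A +̂ A| = 16
(Reference bound: |A +̂ A| ≥ 2|A| - 3 for |A| ≥ 2, with |A| = 7 giving ≥ 11.)

|A +̂ A| = 16


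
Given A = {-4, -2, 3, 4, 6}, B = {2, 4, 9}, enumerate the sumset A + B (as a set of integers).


A + B = {a + b : a ∈ A, b ∈ B}.
Enumerate all |A|·|B| = 5·3 = 15 pairs (a, b) and collect distinct sums.
a = -4: -4+2=-2, -4+4=0, -4+9=5
a = -2: -2+2=0, -2+4=2, -2+9=7
a = 3: 3+2=5, 3+4=7, 3+9=12
a = 4: 4+2=6, 4+4=8, 4+9=13
a = 6: 6+2=8, 6+4=10, 6+9=15
Collecting distinct sums: A + B = {-2, 0, 2, 5, 6, 7, 8, 10, 12, 13, 15}
|A + B| = 11

A + B = {-2, 0, 2, 5, 6, 7, 8, 10, 12, 13, 15}


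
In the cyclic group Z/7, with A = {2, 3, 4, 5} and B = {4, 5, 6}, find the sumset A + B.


Work in Z/7Z: reduce every sum a + b modulo 7.
Enumerate all 12 pairs:
a = 2: 2+4=6, 2+5=0, 2+6=1
a = 3: 3+4=0, 3+5=1, 3+6=2
a = 4: 4+4=1, 4+5=2, 4+6=3
a = 5: 5+4=2, 5+5=3, 5+6=4
Distinct residues collected: {0, 1, 2, 3, 4, 6}
|A + B| = 6 (out of 7 total residues).

A + B = {0, 1, 2, 3, 4, 6}


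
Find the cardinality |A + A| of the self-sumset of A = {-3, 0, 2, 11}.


A + A = {a + a' : a, a' ∈ A}; |A| = 4.
General bounds: 2|A| - 1 ≤ |A + A| ≤ |A|(|A|+1)/2, i.e. 7 ≤ |A + A| ≤ 10.
Lower bound 2|A|-1 is attained iff A is an arithmetic progression.
Enumerate sums a + a' for a ≤ a' (symmetric, so this suffices):
a = -3: -3+-3=-6, -3+0=-3, -3+2=-1, -3+11=8
a = 0: 0+0=0, 0+2=2, 0+11=11
a = 2: 2+2=4, 2+11=13
a = 11: 11+11=22
Distinct sums: {-6, -3, -1, 0, 2, 4, 8, 11, 13, 22}
|A + A| = 10

|A + A| = 10


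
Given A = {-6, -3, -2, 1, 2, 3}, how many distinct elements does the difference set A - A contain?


A - A = {a - a' : a, a' ∈ A}; |A| = 6.
Bounds: 2|A|-1 ≤ |A - A| ≤ |A|² - |A| + 1, i.e. 11 ≤ |A - A| ≤ 31.
Note: 0 ∈ A - A always (from a - a). The set is symmetric: if d ∈ A - A then -d ∈ A - A.
Enumerate nonzero differences d = a - a' with a > a' (then include -d):
Positive differences: {1, 2, 3, 4, 5, 6, 7, 8, 9}
Full difference set: {0} ∪ (positive diffs) ∪ (negative diffs).
|A - A| = 1 + 2·9 = 19 (matches direct enumeration: 19).

|A - A| = 19


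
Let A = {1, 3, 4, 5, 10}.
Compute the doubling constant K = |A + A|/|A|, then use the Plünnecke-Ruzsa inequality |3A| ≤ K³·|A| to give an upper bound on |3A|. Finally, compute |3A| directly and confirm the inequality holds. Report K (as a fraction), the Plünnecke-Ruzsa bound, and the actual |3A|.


|A| = 5.
Step 1: Compute A + A by enumerating all 25 pairs.
A + A = {2, 4, 5, 6, 7, 8, 9, 10, 11, 13, 14, 15, 20}, so |A + A| = 13.
Step 2: Doubling constant K = |A + A|/|A| = 13/5 = 13/5 ≈ 2.6000.
Step 3: Plünnecke-Ruzsa gives |3A| ≤ K³·|A| = (2.6000)³ · 5 ≈ 87.8800.
Step 4: Compute 3A = A + A + A directly by enumerating all triples (a,b,c) ∈ A³; |3A| = 22.
Step 5: Check 22 ≤ 87.8800? Yes ✓.

K = 13/5, Plünnecke-Ruzsa bound K³|A| ≈ 87.8800, |3A| = 22, inequality holds.


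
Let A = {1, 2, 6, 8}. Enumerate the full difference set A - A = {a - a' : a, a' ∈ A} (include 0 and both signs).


A - A = {a - a' : a, a' ∈ A}.
Compute a - a' for each ordered pair (a, a'):
a = 1: 1-1=0, 1-2=-1, 1-6=-5, 1-8=-7
a = 2: 2-1=1, 2-2=0, 2-6=-4, 2-8=-6
a = 6: 6-1=5, 6-2=4, 6-6=0, 6-8=-2
a = 8: 8-1=7, 8-2=6, 8-6=2, 8-8=0
Collecting distinct values (and noting 0 appears from a-a):
A - A = {-7, -6, -5, -4, -2, -1, 0, 1, 2, 4, 5, 6, 7}
|A - A| = 13

A - A = {-7, -6, -5, -4, -2, -1, 0, 1, 2, 4, 5, 6, 7}


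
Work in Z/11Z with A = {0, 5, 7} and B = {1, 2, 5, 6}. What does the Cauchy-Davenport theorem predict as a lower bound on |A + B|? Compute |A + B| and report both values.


Cauchy-Davenport: |A + B| ≥ min(p, |A| + |B| - 1) for A, B nonempty in Z/pZ.
|A| = 3, |B| = 4, p = 11.
CD lower bound = min(11, 3 + 4 - 1) = min(11, 6) = 6.
Compute A + B mod 11 directly:
a = 0: 0+1=1, 0+2=2, 0+5=5, 0+6=6
a = 5: 5+1=6, 5+2=7, 5+5=10, 5+6=0
a = 7: 7+1=8, 7+2=9, 7+5=1, 7+6=2
A + B = {0, 1, 2, 5, 6, 7, 8, 9, 10}, so |A + B| = 9.
Verify: 9 ≥ 6? Yes ✓.

CD lower bound = 6, actual |A + B| = 9.


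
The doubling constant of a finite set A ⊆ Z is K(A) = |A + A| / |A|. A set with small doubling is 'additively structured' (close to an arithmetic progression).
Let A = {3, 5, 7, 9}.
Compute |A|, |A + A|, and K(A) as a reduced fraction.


|A| = 4.
Compute A + A by enumerating all 16 pairs.
A + A = {6, 8, 10, 12, 14, 16, 18}, so |A + A| = 7.
K = |A + A| / |A| = 7/4 (already in lowest terms) ≈ 1.7500.
Reference: AP of size 4 gives K = 7/4 ≈ 1.7500; a fully generic set of size 4 gives K ≈ 2.5000.

|A| = 4, |A + A| = 7, K = 7/4.


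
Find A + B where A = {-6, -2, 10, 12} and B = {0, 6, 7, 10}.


A + B = {a + b : a ∈ A, b ∈ B}.
Enumerate all |A|·|B| = 4·4 = 16 pairs (a, b) and collect distinct sums.
a = -6: -6+0=-6, -6+6=0, -6+7=1, -6+10=4
a = -2: -2+0=-2, -2+6=4, -2+7=5, -2+10=8
a = 10: 10+0=10, 10+6=16, 10+7=17, 10+10=20
a = 12: 12+0=12, 12+6=18, 12+7=19, 12+10=22
Collecting distinct sums: A + B = {-6, -2, 0, 1, 4, 5, 8, 10, 12, 16, 17, 18, 19, 20, 22}
|A + B| = 15

A + B = {-6, -2, 0, 1, 4, 5, 8, 10, 12, 16, 17, 18, 19, 20, 22}


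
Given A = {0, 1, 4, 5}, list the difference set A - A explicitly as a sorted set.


A - A = {a - a' : a, a' ∈ A}.
Compute a - a' for each ordered pair (a, a'):
a = 0: 0-0=0, 0-1=-1, 0-4=-4, 0-5=-5
a = 1: 1-0=1, 1-1=0, 1-4=-3, 1-5=-4
a = 4: 4-0=4, 4-1=3, 4-4=0, 4-5=-1
a = 5: 5-0=5, 5-1=4, 5-4=1, 5-5=0
Collecting distinct values (and noting 0 appears from a-a):
A - A = {-5, -4, -3, -1, 0, 1, 3, 4, 5}
|A - A| = 9

A - A = {-5, -4, -3, -1, 0, 1, 3, 4, 5}


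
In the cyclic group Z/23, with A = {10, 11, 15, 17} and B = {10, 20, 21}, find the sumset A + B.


Work in Z/23Z: reduce every sum a + b modulo 23.
Enumerate all 12 pairs:
a = 10: 10+10=20, 10+20=7, 10+21=8
a = 11: 11+10=21, 11+20=8, 11+21=9
a = 15: 15+10=2, 15+20=12, 15+21=13
a = 17: 17+10=4, 17+20=14, 17+21=15
Distinct residues collected: {2, 4, 7, 8, 9, 12, 13, 14, 15, 20, 21}
|A + B| = 11 (out of 23 total residues).

A + B = {2, 4, 7, 8, 9, 12, 13, 14, 15, 20, 21}


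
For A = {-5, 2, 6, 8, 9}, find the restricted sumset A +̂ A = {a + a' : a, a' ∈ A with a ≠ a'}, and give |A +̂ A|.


Restricted sumset: A +̂ A = {a + a' : a ∈ A, a' ∈ A, a ≠ a'}.
Equivalently, take A + A and drop any sum 2a that is achievable ONLY as a + a for a ∈ A (i.e. sums representable only with equal summands).
Enumerate pairs (a, a') with a < a' (symmetric, so each unordered pair gives one sum; this covers all a ≠ a'):
  -5 + 2 = -3
  -5 + 6 = 1
  -5 + 8 = 3
  -5 + 9 = 4
  2 + 6 = 8
  2 + 8 = 10
  2 + 9 = 11
  6 + 8 = 14
  6 + 9 = 15
  8 + 9 = 17
Collected distinct sums: {-3, 1, 3, 4, 8, 10, 11, 14, 15, 17}
|A +̂ A| = 10
(Reference bound: |A +̂ A| ≥ 2|A| - 3 for |A| ≥ 2, with |A| = 5 giving ≥ 7.)

|A +̂ A| = 10


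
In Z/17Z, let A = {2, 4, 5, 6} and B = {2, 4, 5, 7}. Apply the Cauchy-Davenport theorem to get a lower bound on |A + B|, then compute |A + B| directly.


Cauchy-Davenport: |A + B| ≥ min(p, |A| + |B| - 1) for A, B nonempty in Z/pZ.
|A| = 4, |B| = 4, p = 17.
CD lower bound = min(17, 4 + 4 - 1) = min(17, 7) = 7.
Compute A + B mod 17 directly:
a = 2: 2+2=4, 2+4=6, 2+5=7, 2+7=9
a = 4: 4+2=6, 4+4=8, 4+5=9, 4+7=11
a = 5: 5+2=7, 5+4=9, 5+5=10, 5+7=12
a = 6: 6+2=8, 6+4=10, 6+5=11, 6+7=13
A + B = {4, 6, 7, 8, 9, 10, 11, 12, 13}, so |A + B| = 9.
Verify: 9 ≥ 7? Yes ✓.

CD lower bound = 7, actual |A + B| = 9.


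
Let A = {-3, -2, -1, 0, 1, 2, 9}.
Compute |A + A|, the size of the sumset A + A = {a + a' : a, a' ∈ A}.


A + A = {a + a' : a, a' ∈ A}; |A| = 7.
General bounds: 2|A| - 1 ≤ |A + A| ≤ |A|(|A|+1)/2, i.e. 13 ≤ |A + A| ≤ 28.
Lower bound 2|A|-1 is attained iff A is an arithmetic progression.
Enumerate sums a + a' for a ≤ a' (symmetric, so this suffices):
a = -3: -3+-3=-6, -3+-2=-5, -3+-1=-4, -3+0=-3, -3+1=-2, -3+2=-1, -3+9=6
a = -2: -2+-2=-4, -2+-1=-3, -2+0=-2, -2+1=-1, -2+2=0, -2+9=7
a = -1: -1+-1=-2, -1+0=-1, -1+1=0, -1+2=1, -1+9=8
a = 0: 0+0=0, 0+1=1, 0+2=2, 0+9=9
a = 1: 1+1=2, 1+2=3, 1+9=10
a = 2: 2+2=4, 2+9=11
a = 9: 9+9=18
Distinct sums: {-6, -5, -4, -3, -2, -1, 0, 1, 2, 3, 4, 6, 7, 8, 9, 10, 11, 18}
|A + A| = 18

|A + A| = 18


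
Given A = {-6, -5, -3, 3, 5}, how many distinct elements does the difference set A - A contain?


A - A = {a - a' : a, a' ∈ A}; |A| = 5.
Bounds: 2|A|-1 ≤ |A - A| ≤ |A|² - |A| + 1, i.e. 9 ≤ |A - A| ≤ 21.
Note: 0 ∈ A - A always (from a - a). The set is symmetric: if d ∈ A - A then -d ∈ A - A.
Enumerate nonzero differences d = a - a' with a > a' (then include -d):
Positive differences: {1, 2, 3, 6, 8, 9, 10, 11}
Full difference set: {0} ∪ (positive diffs) ∪ (negative diffs).
|A - A| = 1 + 2·8 = 17 (matches direct enumeration: 17).

|A - A| = 17


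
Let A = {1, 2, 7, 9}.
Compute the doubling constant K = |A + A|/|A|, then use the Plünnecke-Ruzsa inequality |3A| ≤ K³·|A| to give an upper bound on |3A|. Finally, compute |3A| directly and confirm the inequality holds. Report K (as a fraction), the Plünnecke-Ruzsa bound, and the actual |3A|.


|A| = 4.
Step 1: Compute A + A by enumerating all 16 pairs.
A + A = {2, 3, 4, 8, 9, 10, 11, 14, 16, 18}, so |A + A| = 10.
Step 2: Doubling constant K = |A + A|/|A| = 10/4 = 10/4 ≈ 2.5000.
Step 3: Plünnecke-Ruzsa gives |3A| ≤ K³·|A| = (2.5000)³ · 4 ≈ 62.5000.
Step 4: Compute 3A = A + A + A directly by enumerating all triples (a,b,c) ∈ A³; |3A| = 19.
Step 5: Check 19 ≤ 62.5000? Yes ✓.

K = 10/4, Plünnecke-Ruzsa bound K³|A| ≈ 62.5000, |3A| = 19, inequality holds.


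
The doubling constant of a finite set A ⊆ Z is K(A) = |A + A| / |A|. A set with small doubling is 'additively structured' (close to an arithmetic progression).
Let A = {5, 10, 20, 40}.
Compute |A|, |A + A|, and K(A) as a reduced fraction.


|A| = 4.
Compute A + A by enumerating all 16 pairs.
A + A = {10, 15, 20, 25, 30, 40, 45, 50, 60, 80}, so |A + A| = 10.
K = |A + A| / |A| = 10/4 = 5/2 ≈ 2.5000.
Reference: AP of size 4 gives K = 7/4 ≈ 1.7500; a fully generic set of size 4 gives K ≈ 2.5000.

|A| = 4, |A + A| = 10, K = 10/4 = 5/2.


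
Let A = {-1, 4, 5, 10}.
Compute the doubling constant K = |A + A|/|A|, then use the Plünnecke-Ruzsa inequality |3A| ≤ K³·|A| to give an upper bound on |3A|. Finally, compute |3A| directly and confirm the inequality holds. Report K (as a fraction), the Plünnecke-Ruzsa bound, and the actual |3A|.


|A| = 4.
Step 1: Compute A + A by enumerating all 16 pairs.
A + A = {-2, 3, 4, 8, 9, 10, 14, 15, 20}, so |A + A| = 9.
Step 2: Doubling constant K = |A + A|/|A| = 9/4 = 9/4 ≈ 2.2500.
Step 3: Plünnecke-Ruzsa gives |3A| ≤ K³·|A| = (2.2500)³ · 4 ≈ 45.5625.
Step 4: Compute 3A = A + A + A directly by enumerating all triples (a,b,c) ∈ A³; |3A| = 16.
Step 5: Check 16 ≤ 45.5625? Yes ✓.

K = 9/4, Plünnecke-Ruzsa bound K³|A| ≈ 45.5625, |3A| = 16, inequality holds.


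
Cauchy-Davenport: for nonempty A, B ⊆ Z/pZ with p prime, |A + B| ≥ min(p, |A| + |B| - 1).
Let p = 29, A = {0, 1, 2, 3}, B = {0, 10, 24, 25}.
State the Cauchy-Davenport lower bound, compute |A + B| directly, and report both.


Cauchy-Davenport: |A + B| ≥ min(p, |A| + |B| - 1) for A, B nonempty in Z/pZ.
|A| = 4, |B| = 4, p = 29.
CD lower bound = min(29, 4 + 4 - 1) = min(29, 7) = 7.
Compute A + B mod 29 directly:
a = 0: 0+0=0, 0+10=10, 0+24=24, 0+25=25
a = 1: 1+0=1, 1+10=11, 1+24=25, 1+25=26
a = 2: 2+0=2, 2+10=12, 2+24=26, 2+25=27
a = 3: 3+0=3, 3+10=13, 3+24=27, 3+25=28
A + B = {0, 1, 2, 3, 10, 11, 12, 13, 24, 25, 26, 27, 28}, so |A + B| = 13.
Verify: 13 ≥ 7? Yes ✓.

CD lower bound = 7, actual |A + B| = 13.


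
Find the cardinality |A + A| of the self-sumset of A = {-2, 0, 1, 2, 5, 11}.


A + A = {a + a' : a, a' ∈ A}; |A| = 6.
General bounds: 2|A| - 1 ≤ |A + A| ≤ |A|(|A|+1)/2, i.e. 11 ≤ |A + A| ≤ 21.
Lower bound 2|A|-1 is attained iff A is an arithmetic progression.
Enumerate sums a + a' for a ≤ a' (symmetric, so this suffices):
a = -2: -2+-2=-4, -2+0=-2, -2+1=-1, -2+2=0, -2+5=3, -2+11=9
a = 0: 0+0=0, 0+1=1, 0+2=2, 0+5=5, 0+11=11
a = 1: 1+1=2, 1+2=3, 1+5=6, 1+11=12
a = 2: 2+2=4, 2+5=7, 2+11=13
a = 5: 5+5=10, 5+11=16
a = 11: 11+11=22
Distinct sums: {-4, -2, -1, 0, 1, 2, 3, 4, 5, 6, 7, 9, 10, 11, 12, 13, 16, 22}
|A + A| = 18

|A + A| = 18


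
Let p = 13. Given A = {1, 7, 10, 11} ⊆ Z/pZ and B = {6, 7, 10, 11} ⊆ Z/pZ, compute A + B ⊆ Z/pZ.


Work in Z/13Z: reduce every sum a + b modulo 13.
Enumerate all 16 pairs:
a = 1: 1+6=7, 1+7=8, 1+10=11, 1+11=12
a = 7: 7+6=0, 7+7=1, 7+10=4, 7+11=5
a = 10: 10+6=3, 10+7=4, 10+10=7, 10+11=8
a = 11: 11+6=4, 11+7=5, 11+10=8, 11+11=9
Distinct residues collected: {0, 1, 3, 4, 5, 7, 8, 9, 11, 12}
|A + B| = 10 (out of 13 total residues).

A + B = {0, 1, 3, 4, 5, 7, 8, 9, 11, 12}


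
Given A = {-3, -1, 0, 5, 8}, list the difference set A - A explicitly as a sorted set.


A - A = {a - a' : a, a' ∈ A}.
Compute a - a' for each ordered pair (a, a'):
a = -3: -3--3=0, -3--1=-2, -3-0=-3, -3-5=-8, -3-8=-11
a = -1: -1--3=2, -1--1=0, -1-0=-1, -1-5=-6, -1-8=-9
a = 0: 0--3=3, 0--1=1, 0-0=0, 0-5=-5, 0-8=-8
a = 5: 5--3=8, 5--1=6, 5-0=5, 5-5=0, 5-8=-3
a = 8: 8--3=11, 8--1=9, 8-0=8, 8-5=3, 8-8=0
Collecting distinct values (and noting 0 appears from a-a):
A - A = {-11, -9, -8, -6, -5, -3, -2, -1, 0, 1, 2, 3, 5, 6, 8, 9, 11}
|A - A| = 17

A - A = {-11, -9, -8, -6, -5, -3, -2, -1, 0, 1, 2, 3, 5, 6, 8, 9, 11}


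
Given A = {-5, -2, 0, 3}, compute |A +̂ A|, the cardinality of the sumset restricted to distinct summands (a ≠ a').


Restricted sumset: A +̂ A = {a + a' : a ∈ A, a' ∈ A, a ≠ a'}.
Equivalently, take A + A and drop any sum 2a that is achievable ONLY as a + a for a ∈ A (i.e. sums representable only with equal summands).
Enumerate pairs (a, a') with a < a' (symmetric, so each unordered pair gives one sum; this covers all a ≠ a'):
  -5 + -2 = -7
  -5 + 0 = -5
  -5 + 3 = -2
  -2 + 0 = -2
  -2 + 3 = 1
  0 + 3 = 3
Collected distinct sums: {-7, -5, -2, 1, 3}
|A +̂ A| = 5
(Reference bound: |A +̂ A| ≥ 2|A| - 3 for |A| ≥ 2, with |A| = 4 giving ≥ 5.)

|A +̂ A| = 5


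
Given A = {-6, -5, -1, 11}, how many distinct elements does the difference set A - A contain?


A - A = {a - a' : a, a' ∈ A}; |A| = 4.
Bounds: 2|A|-1 ≤ |A - A| ≤ |A|² - |A| + 1, i.e. 7 ≤ |A - A| ≤ 13.
Note: 0 ∈ A - A always (from a - a). The set is symmetric: if d ∈ A - A then -d ∈ A - A.
Enumerate nonzero differences d = a - a' with a > a' (then include -d):
Positive differences: {1, 4, 5, 12, 16, 17}
Full difference set: {0} ∪ (positive diffs) ∪ (negative diffs).
|A - A| = 1 + 2·6 = 13 (matches direct enumeration: 13).

|A - A| = 13


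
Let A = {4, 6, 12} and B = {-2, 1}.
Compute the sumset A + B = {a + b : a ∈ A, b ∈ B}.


A + B = {a + b : a ∈ A, b ∈ B}.
Enumerate all |A|·|B| = 3·2 = 6 pairs (a, b) and collect distinct sums.
a = 4: 4+-2=2, 4+1=5
a = 6: 6+-2=4, 6+1=7
a = 12: 12+-2=10, 12+1=13
Collecting distinct sums: A + B = {2, 4, 5, 7, 10, 13}
|A + B| = 6

A + B = {2, 4, 5, 7, 10, 13}


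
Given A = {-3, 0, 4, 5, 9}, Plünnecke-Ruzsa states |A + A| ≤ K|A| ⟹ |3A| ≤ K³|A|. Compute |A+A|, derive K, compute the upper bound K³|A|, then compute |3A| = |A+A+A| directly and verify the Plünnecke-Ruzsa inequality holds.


|A| = 5.
Step 1: Compute A + A by enumerating all 25 pairs.
A + A = {-6, -3, 0, 1, 2, 4, 5, 6, 8, 9, 10, 13, 14, 18}, so |A + A| = 14.
Step 2: Doubling constant K = |A + A|/|A| = 14/5 = 14/5 ≈ 2.8000.
Step 3: Plünnecke-Ruzsa gives |3A| ≤ K³·|A| = (2.8000)³ · 5 ≈ 109.7600.
Step 4: Compute 3A = A + A + A directly by enumerating all triples (a,b,c) ∈ A³; |3A| = 27.
Step 5: Check 27 ≤ 109.7600? Yes ✓.

K = 14/5, Plünnecke-Ruzsa bound K³|A| ≈ 109.7600, |3A| = 27, inequality holds.


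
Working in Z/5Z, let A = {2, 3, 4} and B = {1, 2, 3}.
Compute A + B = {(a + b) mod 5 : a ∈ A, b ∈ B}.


Work in Z/5Z: reduce every sum a + b modulo 5.
Enumerate all 9 pairs:
a = 2: 2+1=3, 2+2=4, 2+3=0
a = 3: 3+1=4, 3+2=0, 3+3=1
a = 4: 4+1=0, 4+2=1, 4+3=2
Distinct residues collected: {0, 1, 2, 3, 4}
|A + B| = 5 (out of 5 total residues).

A + B = {0, 1, 2, 3, 4}


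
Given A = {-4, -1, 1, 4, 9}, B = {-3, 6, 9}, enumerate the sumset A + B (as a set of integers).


A + B = {a + b : a ∈ A, b ∈ B}.
Enumerate all |A|·|B| = 5·3 = 15 pairs (a, b) and collect distinct sums.
a = -4: -4+-3=-7, -4+6=2, -4+9=5
a = -1: -1+-3=-4, -1+6=5, -1+9=8
a = 1: 1+-3=-2, 1+6=7, 1+9=10
a = 4: 4+-3=1, 4+6=10, 4+9=13
a = 9: 9+-3=6, 9+6=15, 9+9=18
Collecting distinct sums: A + B = {-7, -4, -2, 1, 2, 5, 6, 7, 8, 10, 13, 15, 18}
|A + B| = 13

A + B = {-7, -4, -2, 1, 2, 5, 6, 7, 8, 10, 13, 15, 18}


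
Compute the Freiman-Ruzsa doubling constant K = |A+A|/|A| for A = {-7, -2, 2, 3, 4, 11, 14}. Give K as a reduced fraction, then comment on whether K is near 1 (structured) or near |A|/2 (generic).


|A| = 7.
Compute A + A by enumerating all 49 pairs.
A + A = {-14, -9, -5, -4, -3, 0, 1, 2, 4, 5, 6, 7, 8, 9, 12, 13, 14, 15, 16, 17, 18, 22, 25, 28}, so |A + A| = 24.
K = |A + A| / |A| = 24/7 (already in lowest terms) ≈ 3.4286.
Reference: AP of size 7 gives K = 13/7 ≈ 1.8571; a fully generic set of size 7 gives K ≈ 4.0000.

|A| = 7, |A + A| = 24, K = 24/7.


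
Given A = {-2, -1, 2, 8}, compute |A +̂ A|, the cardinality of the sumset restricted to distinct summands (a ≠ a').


Restricted sumset: A +̂ A = {a + a' : a ∈ A, a' ∈ A, a ≠ a'}.
Equivalently, take A + A and drop any sum 2a that is achievable ONLY as a + a for a ∈ A (i.e. sums representable only with equal summands).
Enumerate pairs (a, a') with a < a' (symmetric, so each unordered pair gives one sum; this covers all a ≠ a'):
  -2 + -1 = -3
  -2 + 2 = 0
  -2 + 8 = 6
  -1 + 2 = 1
  -1 + 8 = 7
  2 + 8 = 10
Collected distinct sums: {-3, 0, 1, 6, 7, 10}
|A +̂ A| = 6
(Reference bound: |A +̂ A| ≥ 2|A| - 3 for |A| ≥ 2, with |A| = 4 giving ≥ 5.)

|A +̂ A| = 6


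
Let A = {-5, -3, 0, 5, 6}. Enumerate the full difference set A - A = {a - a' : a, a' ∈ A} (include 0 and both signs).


A - A = {a - a' : a, a' ∈ A}.
Compute a - a' for each ordered pair (a, a'):
a = -5: -5--5=0, -5--3=-2, -5-0=-5, -5-5=-10, -5-6=-11
a = -3: -3--5=2, -3--3=0, -3-0=-3, -3-5=-8, -3-6=-9
a = 0: 0--5=5, 0--3=3, 0-0=0, 0-5=-5, 0-6=-6
a = 5: 5--5=10, 5--3=8, 5-0=5, 5-5=0, 5-6=-1
a = 6: 6--5=11, 6--3=9, 6-0=6, 6-5=1, 6-6=0
Collecting distinct values (and noting 0 appears from a-a):
A - A = {-11, -10, -9, -8, -6, -5, -3, -2, -1, 0, 1, 2, 3, 5, 6, 8, 9, 10, 11}
|A - A| = 19

A - A = {-11, -10, -9, -8, -6, -5, -3, -2, -1, 0, 1, 2, 3, 5, 6, 8, 9, 10, 11}


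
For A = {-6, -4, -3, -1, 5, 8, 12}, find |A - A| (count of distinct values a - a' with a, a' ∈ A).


A - A = {a - a' : a, a' ∈ A}; |A| = 7.
Bounds: 2|A|-1 ≤ |A - A| ≤ |A|² - |A| + 1, i.e. 13 ≤ |A - A| ≤ 43.
Note: 0 ∈ A - A always (from a - a). The set is symmetric: if d ∈ A - A then -d ∈ A - A.
Enumerate nonzero differences d = a - a' with a > a' (then include -d):
Positive differences: {1, 2, 3, 4, 5, 6, 7, 8, 9, 11, 12, 13, 14, 15, 16, 18}
Full difference set: {0} ∪ (positive diffs) ∪ (negative diffs).
|A - A| = 1 + 2·16 = 33 (matches direct enumeration: 33).

|A - A| = 33


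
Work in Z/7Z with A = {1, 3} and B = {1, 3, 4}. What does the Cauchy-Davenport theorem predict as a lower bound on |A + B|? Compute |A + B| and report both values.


Cauchy-Davenport: |A + B| ≥ min(p, |A| + |B| - 1) for A, B nonempty in Z/pZ.
|A| = 2, |B| = 3, p = 7.
CD lower bound = min(7, 2 + 3 - 1) = min(7, 4) = 4.
Compute A + B mod 7 directly:
a = 1: 1+1=2, 1+3=4, 1+4=5
a = 3: 3+1=4, 3+3=6, 3+4=0
A + B = {0, 2, 4, 5, 6}, so |A + B| = 5.
Verify: 5 ≥ 4? Yes ✓.

CD lower bound = 4, actual |A + B| = 5.


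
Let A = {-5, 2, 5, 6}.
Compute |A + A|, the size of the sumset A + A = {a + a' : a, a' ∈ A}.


A + A = {a + a' : a, a' ∈ A}; |A| = 4.
General bounds: 2|A| - 1 ≤ |A + A| ≤ |A|(|A|+1)/2, i.e. 7 ≤ |A + A| ≤ 10.
Lower bound 2|A|-1 is attained iff A is an arithmetic progression.
Enumerate sums a + a' for a ≤ a' (symmetric, so this suffices):
a = -5: -5+-5=-10, -5+2=-3, -5+5=0, -5+6=1
a = 2: 2+2=4, 2+5=7, 2+6=8
a = 5: 5+5=10, 5+6=11
a = 6: 6+6=12
Distinct sums: {-10, -3, 0, 1, 4, 7, 8, 10, 11, 12}
|A + A| = 10

|A + A| = 10
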